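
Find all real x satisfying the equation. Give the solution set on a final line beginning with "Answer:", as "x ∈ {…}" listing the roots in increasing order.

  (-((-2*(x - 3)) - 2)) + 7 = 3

Step 1. [(-((-2*(x - 3)) - 2)) + 7 = 3] the outer +7 inverts by subtracting 7. So sub: -((-2*(x - 3)) - 2) = -4.
Step 2. [-((-2*(x - 3)) - 2) = -4] flip signs both sides, so neg: (-2*(x - 3)) - 2 = 4.
Step 3. [(-2*(x - 3)) - 2 = 4] common factor -2 (LHS and 4) — divide through. So factor: (x - 3) + 1 = -2.
Step 4. [(x - 3) + 1 = -2] the outer +1 inverts by subtracting 1 ⇒ sub: x - 3 = -3.
Step 5. [x - 3 = -3] peel the -3: add 3 from each side, so sub: x = 0.

Answer: x ∈ {0}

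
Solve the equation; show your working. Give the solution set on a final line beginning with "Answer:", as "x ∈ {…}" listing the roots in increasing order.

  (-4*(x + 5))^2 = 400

Step 1. [(-4*(x + 5))^2 = 400] LHS squared, RHS 400 ≥ 0: apply √ (±) ⇒ sqrt: -4*(x + 5) = 20 or -20.
Step 2. [-4*(x + 5) = 20 or -20] leading coefficient -4: divide by -4. So div: x + 5 = -5 or 5.
Step 3. [x + 5 = -5 or 5] subtract 5: x sits inside (… + 5), so sub: x = -10 or 0.

Answer: x ∈ {-10, 0}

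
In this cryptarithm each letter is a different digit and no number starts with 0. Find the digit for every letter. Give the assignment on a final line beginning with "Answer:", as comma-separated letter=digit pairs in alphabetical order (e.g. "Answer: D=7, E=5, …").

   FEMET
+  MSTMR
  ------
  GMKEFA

Step 1. [col 1: T + R ≡ A (mod 10)] column 1 (T + R ≡ A (mod 10), carry-in 0) doesn't pin T yet; pick T=8 and continue, so T=8.
Step 2. [G] adding two 5-digit numbers gives at most 5+1 digits, and here it does — G is that final carry and must be 1. So G=1.
Step 3. [col 1: T + R ≡ A (mod 10)] A=2 is one option consistent with column 1 (T + R ≡ A (mod 10), carry-in 0) — take it, so A=2.
Step 4. [col 1: T + R ≡ A (mod 10)] from column 1 (T=8, A=2, carry-in 0, digits 1,2,8 already taken and all letters distinct): R must equal 4, so R=4.
Step 5. [col 2: E + M ≡ F (mod 10)] no forcing yet in column 2 (carry-in 1); M=5 is free and consistent — try it. So M=5.
Step 6. [col 2: E + M ≡ F (mod 10)] several values work for E in column 2 (E + M ≡ F (mod 10), carry-in 1); try E=3, so E=3.
Step 7. [col 2: E + M ≡ F (mod 10)] column 2: given E=3, M=5, carry-in 1, and digits 1,2,3,4,5,8 already taken and all letters distinct, E+M≡F (mod 10) forces F=9. So F=9.
Step 8. [col 4: E + S ≡ K (mod 10)] column 4: given E=3, carry-in 1, and digits 1,2,3,4,5,8,9 already taken and all letters distinct, E+S≡K (mod 10) forces S=6 ⇒ S=6.
Step 9. [col 4: E + S ≡ K (mod 10)] column 4 reads E+S+carry(1)=K with E=3, S=6; with digits 1,2,3,4,5,6,8,9 already taken and all letters distinct, the only value for K is 0, so K=0.

Answer: A=2, E=3, F=9, G=1, K=0, M=5, R=4, S=6, T=8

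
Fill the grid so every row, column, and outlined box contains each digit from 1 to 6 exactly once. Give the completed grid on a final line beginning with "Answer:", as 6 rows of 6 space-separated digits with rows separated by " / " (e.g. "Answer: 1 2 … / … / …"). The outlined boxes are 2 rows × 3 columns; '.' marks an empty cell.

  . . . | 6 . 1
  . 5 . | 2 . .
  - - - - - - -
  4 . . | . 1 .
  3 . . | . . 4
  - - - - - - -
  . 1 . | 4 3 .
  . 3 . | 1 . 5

Step 1. [r1c1∈{2}] r1c1's peers cover all but 2, so r1c1=2.
Step 2. [r6c1∈{6}] nothing but 6 survives at r6c1, so r6c1=6.
Step 3. [r2c3∈{1,3,4,6}] 6 has one home in row 2: r2c3. So r2c3=6.
Step 4. [r4c5∈{2,5,6}] 6 has one home in col 5: r4c5 ⇒ r4c5=6.
Step 5. [r3c6∈{2,3}] in box 4, 2 fits only at r3c6. So r3c6=2.
Step 6. [r5c3∈{2,5}] 2 has one home in row 5: r5c3 ⇒ r5c3=2.
Step 7. [r4c4∈{5}] r4c4's peers cover all but 5 ⇒ r4c4=5.
Step 8. [r1c2∈{4}] only 4 remains possible at r1c2 ⇒ r1c2=4.
Step 9. [r4c3∈{1}] nothing but 1 survives at r4c3, so r4c3=1.
Step 10. [r2c5∈{4}] only 4 remains possible at r2c5, so r2c5=4.
Step 11. [r2c6∈{3}] r2c6 has the single candidate 3 ⇒ r2c6=3.
Step 12. [r5c1∈{5}] r5c1 has the single candidate 5, so r5c1=5.
Step 13. [r1c5∈{5}] only 5 remains possible at r1c5. So r1c5=5.
Step 14. [r1c3∈{3}] r1c3's peers cover all but 3 ⇒ r1c3=3.
Step 15. [r6c3∈{4}] r6c3 has the single candidate 4, so r6c3=4.
Step 16. [r2c1∈{1}] nothing but 1 survives at r2c1, so r2c1=1.
Step 17. [r3c3∈{5}] nothing but 5 survives at r3c3, so r3c3=5.
Step 18. [r4c2∈{2}] only 2 remains possible at r4c2. So r4c2=2.
Step 19. [r3c4∈{3}] only 3 remains possible at r3c4, so r3c4=3.
Step 20. [r6c5∈{2}] r6c5's peers cover all but 2, so r6c5=2.
Step 21. [r5c6∈{6}] only 6 remains possible at r5c6, so r5c6=6.
Step 22. [r3c2∈{6}] nothing but 6 survives at r3c2, so r3c2=6.

Answer: 2 4 3 6 5 1 / 1 5 6 2 4 3 / 4 6 5 3 1 2 / 3 2 1 5 6 4 / 5 1 2 4 3 6 / 6 3 4 1 2 5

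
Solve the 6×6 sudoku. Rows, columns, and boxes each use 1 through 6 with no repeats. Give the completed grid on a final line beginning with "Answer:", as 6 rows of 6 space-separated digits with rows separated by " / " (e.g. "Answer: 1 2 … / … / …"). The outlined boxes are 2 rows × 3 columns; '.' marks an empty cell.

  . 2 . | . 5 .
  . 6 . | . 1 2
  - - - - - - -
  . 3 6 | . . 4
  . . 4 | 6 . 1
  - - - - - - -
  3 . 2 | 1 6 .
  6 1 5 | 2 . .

Step 1. [r2c1∈{4,5}] r2c1 is the only open cell in row 2 admitting 5. So r2c1=5.
Step 2. [r3c1∈{1,2}] across row 3, 1 lands solely at r3c1 ⇒ r3c1=1.
Step 3. [r2c4∈{3,4}] 4 has one home in row 2: r2c4 ⇒ r2c4=4.
Step 4. [r1c4∈{3}] r1c4 has the single candidate 3, so r1c4=3.
Step 5. [r4c5∈{2,3}] row 4 places 3 nowhere but r4c5. So r4c5=3.
Step 6. [r4c2∈{5}] only 5 remains possible at r4c2, so r4c2=5.
Step 7. [r4c1∈{2}] r4c1's peers cover all but 2, so r4c1=2.
Step 8. [r5c6∈{5}] r5c6 has the single candidate 5 ⇒ r5c6=5.
Step 9. [r1c3∈{1}] r1c3 is down to just 1 ⇒ r1c3=1.
Step 10. [r1c1∈{4}] r1c1 has the single candidate 4. So r1c1=4.
Step 11. [r6c5∈{4}] only 4 remains possible at r6c5. So r6c5=4.
Step 12. [r2c3∈{3}] r2c3 is down to just 3. So r2c3=3.
Step 13. [r3c5∈{2}] r3c5 is down to just 2. So r3c5=2.
Step 14. [r6c6∈{3}] r6c6's peers cover all but 3. So r6c6=3.
Step 15. [r3c4∈{5}] only 5 remains possible at r3c4 ⇒ r3c4=5.
Step 16. [r1c6∈{6}] r1c6's peers cover all but 6. So r1c6=6.
Step 17. [r5c2∈{4}] nothing but 4 survives at r5c2 ⇒ r5c2=4.

Answer: 4 2 1 3 5 6 / 5 6 3 4 1 2 / 1 3 6 5 2 4 / 2 5 4 6 3 1 / 3 4 2 1 6 5 / 6 1 5 2 4 3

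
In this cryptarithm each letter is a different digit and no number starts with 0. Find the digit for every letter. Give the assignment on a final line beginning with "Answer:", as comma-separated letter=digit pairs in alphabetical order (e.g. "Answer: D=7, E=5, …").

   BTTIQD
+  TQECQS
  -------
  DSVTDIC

Step 1. [col 1: D + S ≡ C (mod 10)] no forcing yet in column 1 (carry-in 0); D=1 is free and consistent — try it, so D=1.
Step 2. [col 1: D + S ≡ C (mod 10)] no forcing yet in column 1 (carry-in 0); S=2 is free and consistent — try it ⇒ S=2.
Step 3. [col 1: D + S ≡ C (mod 10)] from column 1 (D=1, S=2, carry-in 0, digits 1,2 already taken and all letters distinct): C must equal 3. So C=3.
Step 4. [col 2: Q + Q ≡ I (mod 10)] several values work for I in column 2 (Q + Q ≡ I (mod 10), carry-in 0); try I=8 ⇒ I=8.
Step 5. [col 2: Q + Q ≡ I (mod 10)] column 2 (Q + Q ≡ I (mod 10), carry-in 0) doesn't pin Q yet; pick Q=4 and continue, so Q=4.
Step 6. [col 4: T + E ≡ T (mod 10)] column 4: given nothing yet, carry-in 1, and digits 1,2,3,4,8 already taken and all letters distinct, T+E≡T (mod 10) forces E=9 ⇒ E=9.
Step 7. [col 4: T + E ≡ T (mod 10)] column 4 (T + E ≡ T (mod 10), carry-in 1) doesn't pin T yet; pick T=5 and continue ⇒ T=5.
Step 8. [col 5: T + Q ≡ V (mod 10)] in column 5 we have T+Q≡V with carry-in 1; given T=5, Q=4 and digits 1,2,3,4,5,8,9 already taken and all letters distinct, that pins V to 0 ⇒ V=0.
Step 9. [col 6: B + T ≡ S (mod 10)] from column 6 (T=5, S=2, carry-in 1, digits 0,1,2,3,4,5,8,9 already taken and all letters distinct): B must equal 6 ⇒ B=6.

Answer: B=6, C=3, D=1, E=9, I=8, Q=4, S=2, T=5, V=0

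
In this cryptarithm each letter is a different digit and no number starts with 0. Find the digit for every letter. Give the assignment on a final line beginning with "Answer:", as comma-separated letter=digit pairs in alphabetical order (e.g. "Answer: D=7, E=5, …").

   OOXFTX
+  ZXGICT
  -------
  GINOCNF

Step 1. [col 1: X + T ≡ F (mod 10)] several values work for T in column 1 (X + T ≡ F (mod 10), carry-in 0); try T=6 ⇒ T=6.
Step 2. [G] G is the leading digit of a 7-digit sum of two 6-digit numbers; the final carry is exactly 1, so G=1.
Step 3. [col 1: X + T ≡ F (mod 10)] F=8 is one option consistent with column 1 (X + T ≡ F (mod 10), carry-in 0) — take it ⇒ F=8.
Step 4. [col 1: X + T ≡ F (mod 10)] column 1: given T=6, F=8, carry-in 0, and digits 1,6,8 already taken and all letters distinct, X+T≡F (mod 10) forces X=2, so X=2.
Step 5. [col 2: T + C ≡ N (mod 10)] no forcing yet in column 2 (carry-in 0); C=9 is free and consistent — try it, so C=9.
Step 6. [col 2: T + C ≡ N (mod 10)] column 2 reads T+C+carry(0)=N with T=6, C=9; with digits 1,2,6,8,9 already taken and all letters distinct, the only value for N is 5, so N=5.
Step 7. [col 3: F + I ≡ C (mod 10)] column 3 reads F+I+carry(1)=C with F=8, C=9; with digits 1,2,5,6,8,9 already taken and all letters distinct, the only value for I is 0, so I=0.
Step 8. [col 4: X + G ≡ O (mod 10)] in column 4 we have X+G≡O with carry-in 0; given X=2, G=1 and digits 0,1,2,5,6,8,9 already taken and all letters distinct, that pins O to 3 ⇒ O=3.
Step 9. [col 6: O + Z ≡ I (mod 10)] in column 6 we have O+Z≡I with carry-in 0; given O=3, I=0 and digits 0,1,2,3,5,6,8,9 already taken and all letters distinct, that pins Z to 7. So Z=7.

Answer: C=9, F=8, G=1, I=0, N=5, O=3, T=6, X=2, Z=7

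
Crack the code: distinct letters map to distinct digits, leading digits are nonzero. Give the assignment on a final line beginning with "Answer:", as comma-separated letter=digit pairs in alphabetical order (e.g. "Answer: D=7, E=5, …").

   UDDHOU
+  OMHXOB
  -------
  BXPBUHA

Step 1. [col 1: U + B ≡ A (mod 10)] B=1 is one option consistent with column 1 (U + B ≡ A (mod 10), carry-in 0) — take it. So B=1.
Step 2. [col 1: U + B ≡ A (mod 10)] several values work for U in column 1 (U + B ≡ A (mod 10), carry-in 0); try U=8 ⇒ U=8.
Step 3. [col 1: U + B ≡ A (mod 10)] column 1 reads U+B+carry(0)=A with U=8, B=1; with digits 1,8 already taken and all letters distinct, the only value for A is 9, so A=9.
Step 4. [col 2: O + O ≡ H (mod 10)] column 2 (O + O ≡ H (mod 10), carry-in 0) doesn't pin H yet; pick H=6 and continue. So H=6.
Step 5. [col 2: O + O ≡ H (mod 10)] column 2: given H=6, carry-in 0, and digits 1,6,8,9 already taken and all letters distinct, O+O≡H (mod 10) forces O=3 ⇒ O=3.
Step 6. [col 3: H + X ≡ U (mod 10)] from column 3 (H=6, U=8, carry-in 0, digits 1,3,6,8,9 already taken and all letters distinct): X must equal 2. So X=2.
Step 7. [col 4: D + H ≡ B (mod 10)] column 4: given H=6, B=1, carry-in 0, and digits 1,2,3,6,8,9 already taken and all letters distinct, D+H≡B (mod 10) forces D=5. So D=5.
Step 8. [col 5: D + M ≡ P (mod 10)] column 5 reads D+M+carry(1)=P with D=5; with digits 1,2,3,5,6,8,9 already taken and all letters distinct, the only value for M is 4. So M=4.
Step 9. [col 5: D + M ≡ P (mod 10)] column 5: given D=5, M=4, carry-in 1, and digits 1,2,3,4,5,6,8,9 already taken and all letters distinct, D+M≡P (mod 10) forces P=0 ⇒ P=0.

Answer: A=9, B=1, D=5, H=6, M=4, O=3, P=0, U=8, X=2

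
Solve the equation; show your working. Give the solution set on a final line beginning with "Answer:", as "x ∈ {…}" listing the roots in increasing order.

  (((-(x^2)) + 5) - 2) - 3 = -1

Step 1. [(((-(x^2)) + 5) - 2) - 3 = -1] peel the -3: add 3 from each side, so sub: ((-(x^2)) + 5) - 2 = 2.
Step 2. [((-(x^2)) + 5) - 2 = 2] -2 is outermost — add 2 both sides, so sub: (-(x^2)) + 5 = 4.
Step 3. [(-(x^2)) + 5 = 4] the outer +5 inverts by subtracting 5 ⇒ sub: -(x^2) = -1.
Step 4. [-(x^2) = -1] leading − — multiply by −1, so neg: x^2 = 1.
Step 5. [x^2 = 1] √ both sides: 1 ≥ 0 gives two branches. So sqrt: x = 1 or -1.

Answer: x ∈ {-1, 1}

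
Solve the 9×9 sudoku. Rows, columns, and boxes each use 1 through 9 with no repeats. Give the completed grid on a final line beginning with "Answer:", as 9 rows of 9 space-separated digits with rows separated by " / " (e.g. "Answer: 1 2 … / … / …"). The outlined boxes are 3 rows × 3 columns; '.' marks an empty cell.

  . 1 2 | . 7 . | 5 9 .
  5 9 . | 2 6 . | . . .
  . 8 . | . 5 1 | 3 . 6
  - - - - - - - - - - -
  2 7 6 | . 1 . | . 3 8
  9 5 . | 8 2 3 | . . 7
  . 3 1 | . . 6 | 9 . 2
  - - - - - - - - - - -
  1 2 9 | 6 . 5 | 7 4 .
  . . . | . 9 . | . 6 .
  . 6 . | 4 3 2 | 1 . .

Step 1. [r5c3∈{4}] only 4 remains possible at r5c3, so r5c3=4.
Step 2. [r3c3∈{7}] r3c3 has the single candidate 7, so r3c3=7.
Step 3. [r1c9∈{4}] r1c9's peers cover all but 4 ⇒ r1c9=4.
Step 4. [r8c6∈{7,8}] r8c6 is the only open cell in col 6 admitting 7 ⇒ r8c6=7.
Step 5. [r2c7∈{8}] nothing but 8 survives at r2c7 ⇒ r2c7=8.
Step 6. [r9c8∈{5,8}] across col 8, 8 lands solely at r9c8, so r9c8=8.
Step 7. [r8c3∈{3,5,8}] in col 3, 8 fits only at r8c3 ⇒ r8c3=8.
Step 8. [r8c1∈{3,4}] box 7 places 3 nowhere but r8c1. So r8c1=3.
Step 9. [r4c6∈{4,9}] col 6 places 9 nowhere but r4c6, so r4c6=9.
Step 10. [r2c9∈{1}] r2c9's peers cover all but 1. So r2c9=1.
Step 11. [r6c8∈{5}] r6c8 has the single candidate 5. So r6c8=5.
Step 12. [r9c9∈{5,9}] 9 has one home in row 9: r9c9 ⇒ r9c9=9.
Step 13. [r6c4∈{7}] r6c4 is down to just 7 ⇒ r6c4=7.
Step 14. [r5c8∈{1}] only 1 remains possible at r5c8, so r5c8=1.
Step 15. [r8c2∈{4}] r8c2 is down to just 4. So r8c2=4.
Step 16. [r1c6∈{8}] r1c6 is down to just 8, so r1c6=8.
Step 17. [r6c1∈{8}] nothing but 8 survives at r6c1 ⇒ r6c1=8.
Step 18. [r9c3∈{5}] r9c3's peers cover all but 5, so r9c3=5.
Step 19. [r8c4∈{1}] r8c4 has the single candidate 1 ⇒ r8c4=1.
Step 20. [r4c4∈{5}] r4c4 is down to just 5 ⇒ r4c4=5.
Step 21. [r3c4∈{9}] r3c4 has the single candidate 9, so r3c4=9.
Step 22. [r7c9∈{3}] r7c9 has the single candidate 3 ⇒ r7c9=3.
Step 23. [r3c1∈{4}] only 4 remains possible at r3c1. So r3c1=4.
Step 24. [r8c7∈{2}] r8c7's peers cover all but 2 ⇒ r8c7=2.
Step 25. [r8c9∈{5}] r8c9 has the single candidate 5, so r8c9=5.
Step 26. [r1c4∈{3}] r1c4 has the single candidate 3, so r1c4=3.
Step 27. [r1c1∈{6}] r1c1 is down to just 6, so r1c1=6.
Step 28. [r6c5∈{4}] only 4 remains possible at r6c5 ⇒ r6c5=4.
Step 29. [r7c5∈{8}] nothing but 8 survives at r7c5. So r7c5=8.
Step 30. [r2c3∈{3}] only 3 remains possible at r2c3. So r2c3=3.
Step 31. [r2c8∈{7}] r2c8's peers cover all but 7. So r2c8=7.
Step 32. [r4c7∈{4}] r4c7 has the single candidate 4, so r4c7=4.
Step 33. [r9c1∈{7}] nothing but 7 survives at r9c1, so r9c1=7.
Step 34. [r2c6∈{4}] only 4 remains possible at r2c6. So r2c6=4.
Step 35. [r5c7∈{6}] only 6 remains possible at r5c7. So r5c7=6.
Step 36. [r3c8∈{2}] r3c8's peers cover all but 2. So r3c8=2.

Answer: 6 1 2 3 7 8 5 9 4 / 5 9 3 2 6 4 8 7 1 / 4 8 7 9 5 1 3 2 6 / 2 7 6 5 1 9 4 3 8 / 9 5 4 8 2 3 6 1 7 / 8 3 1 7 4 6 9 5 2 / 1 2 9 6 8 5 7 4 3 / 3 4 8 1 9 7 2 6 5 / 7 6 5 4 3 2 1 8 9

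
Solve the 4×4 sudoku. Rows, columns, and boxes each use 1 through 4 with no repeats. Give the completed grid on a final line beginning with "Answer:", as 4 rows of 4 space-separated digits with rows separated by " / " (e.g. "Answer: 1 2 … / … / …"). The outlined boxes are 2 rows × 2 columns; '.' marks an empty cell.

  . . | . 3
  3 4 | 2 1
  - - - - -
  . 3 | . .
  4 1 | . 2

Step 1. [r3c1∈{2}] only 2 remains possible at r3c1, so r3c1=2.
Step 2. [r3c4∈{4}] nothing but 4 survives at r3c4 ⇒ r3c4=4.
Step 3. [r1c3∈{4}] nothing but 4 survives at r1c3. So r1c3=4.
Step 4. [r3c3∈{1}] r3c3 has the single candidate 1. So r3c3=1.
Step 5. [r4c3∈{3}] r4c3 is down to just 3, so r4c3=3.
Step 6. [r1c2∈{2}] r1c2 has the single candidate 2, so r1c2=2.
Step 7. [r1c1∈{1}] only 1 remains possible at r1c1 ⇒ r1c1=1.

Answer: 1 2 4 3 / 3 4 2 1 / 2 3 1 4 / 4 1 3 2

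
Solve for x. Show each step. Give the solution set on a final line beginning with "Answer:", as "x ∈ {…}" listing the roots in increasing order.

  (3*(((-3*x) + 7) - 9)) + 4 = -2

Step 1. [(3*(((-3*x) + 7) - 9)) + 4 = -2] +4 is outermost — subtract 4 both sides ⇒ sub: 3*(((-3*x) + 7) - 9) = -6.
Step 2. [3*(((-3*x) + 7) - 9) = -6] LHS = 3·(…); ÷3 both sides, so div: ((-3*x) + 7) - 9 = -2.
Step 3. [((-3*x) + 7) - 9 = -2] peel the -9: add 9 from each side. So sub: (-3*x) + 7 = 7.
Step 4. [(-3*x) + 7 = 7] the outer +7 inverts by subtracting 7. So sub: -3*x = 0.
Step 5. [-3*x = 0] divide by the outer -3 ⇒ div: x = 0.

Answer: x ∈ {0}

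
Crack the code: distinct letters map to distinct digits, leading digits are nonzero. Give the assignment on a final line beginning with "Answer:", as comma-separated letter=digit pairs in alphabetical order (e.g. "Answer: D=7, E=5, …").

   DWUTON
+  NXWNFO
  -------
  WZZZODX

Step 1. [W] adding two 6-digit numbers gives at most 6+1 digits, and here it does — W is that final carry and must be 1, so W=1.
Step 2. [col 1: N + O ≡ X (mod 10)] X=3 is one option consistent with column 1 (N + O ≡ X (mod 10), carry-in 0) — take it ⇒ X=3.
Step 3. [col 1: N + O ≡ X (mod 10)] N=8 is one option consistent with column 1 (N + O ≡ X (mod 10), carry-in 0) — take it ⇒ N=8.
Step 4. [col 1: N + O ≡ X (mod 10)] column 1: given N=8, X=3, carry-in 0, and digits 1,3,8 already taken and all letters distinct, N+O≡X (mod 10) forces O=5. So O=5.
Step 5. [col 2: O + F ≡ D (mod 10)] column 2 (O + F ≡ D (mod 10), carry-in 1) doesn't pin F yet; pick F=0 and continue. So F=0.
Step 6. [col 2: O + F ≡ D (mod 10)] column 2: given O=5, F=0, carry-in 1, and digits 0,1,3,5,8 already taken and all letters distinct, O+F≡D (mod 10) forces D=6. So D=6.
Step 7. [col 3: T + N ≡ O (mod 10)] in column 3 we have T+N≡O with carry-in 0; given N=8, O=5 and digits 0,1,3,5,6,8 already taken and all letters distinct, that pins T to 7. So T=7.
Step 8. [col 4: U + W ≡ Z (mod 10)] column 4: given W=1, carry-in 1, and digits 0,1,3,5,6,7,8 already taken and all letters distinct, U+W≡Z (mod 10) forces U=2. So U=2.
Step 9. [col 4: U + W ≡ Z (mod 10)] column 4: given U=2, W=1, carry-in 1, and digits 0,1,2,3,5,6,7,8 already taken and all letters distinct, U+W≡Z (mod 10) forces Z=4. So Z=4.

Answer: D=6, F=0, N=8, O=5, T=7, U=2, W=1, X=3, Z=4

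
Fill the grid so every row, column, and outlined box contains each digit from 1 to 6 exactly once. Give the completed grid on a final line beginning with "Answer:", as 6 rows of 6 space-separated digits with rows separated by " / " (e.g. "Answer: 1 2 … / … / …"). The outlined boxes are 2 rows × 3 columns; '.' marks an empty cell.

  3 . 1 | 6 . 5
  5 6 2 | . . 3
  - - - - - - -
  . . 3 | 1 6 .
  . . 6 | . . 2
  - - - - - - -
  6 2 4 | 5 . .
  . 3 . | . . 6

Step 1. [r3c6∈{4}] r3c6 is down to just 4. So r3c6=4.
Step 2. [r2c4∈{4}] nothing but 4 survives at r2c4. So r2c4=4.
Step 3. [r4c2∈{1,4,5}] in col 2, 1 fits only at r4c2 ⇒ r4c2=1.
Step 4. [r2c5∈{1}] r2c5's peers cover all but 1. So r2c5=1.
Step 5. [r1c5∈{2}] r1c5's peers cover all but 2 ⇒ r1c5=2.
Step 6. [r5c5∈{3}] r5c5 is down to just 3. So r5c5=3.
Step 7. [r6c5∈{4}] r6c5 has the single candidate 4. So r6c5=4.
Step 8. [r6c1∈{1}] r6c1's peers cover all but 1, so r6c1=1.
Step 9. [r5c6∈{1}] r5c6's peers cover all but 1, so r5c6=1.
Step 10. [r3c2∈{5}] r3c2 has the single candidate 5. So r3c2=5.
Step 11. [r6c4∈{2}] nothing but 2 survives at r6c4, so r6c4=2.
Step 12. [r4c5∈{5}] r4c5's peers cover all but 5. So r4c5=5.
Step 13. [r4c4∈{3}] only 3 remains possible at r4c4. So r4c4=3.
Step 14. [r6c3∈{5}] r6c3 is down to just 5, so r6c3=5.
Step 15. [r3c1∈{2}] r3c1's peers cover all but 2 ⇒ r3c1=2.
Step 16. [r4c1∈{4}] only 4 remains possible at r4c1, so r4c1=4.
Step 17. [r1c2∈{4}] only 4 remains possible at r1c2 ⇒ r1c2=4.

Answer: 3 4 1 6 2 5 / 5 6 2 4 1 3 / 2 5 3 1 6 4 / 4 1 6 3 5 2 / 6 2 4 5 3 1 / 1 3 5 2 4 6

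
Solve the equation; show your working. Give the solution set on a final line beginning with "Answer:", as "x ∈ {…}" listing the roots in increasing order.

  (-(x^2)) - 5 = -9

Step 1. [(-(x^2)) - 5 = -9] -5 is outermost — add 5 both sides, so sub: -(x^2) = -4.
Step 2. [-(x^2) = -4] LHS negated; negate both sides ⇒ neg: x^2 = 4.
Step 3. [x^2 = 4] √ both sides: 4 ≥ 0 gives two branches ⇒ sqrt: x = 2 or -2.

Answer: x ∈ {-2, 2}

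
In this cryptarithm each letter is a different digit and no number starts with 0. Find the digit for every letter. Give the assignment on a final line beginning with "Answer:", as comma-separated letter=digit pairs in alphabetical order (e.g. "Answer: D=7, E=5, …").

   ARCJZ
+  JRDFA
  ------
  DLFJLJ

Step 1. [col 1: Z + A ≡ J (mod 10)] column 1 (Z + A ≡ J (mod 10), carry-in 0) doesn't pin A yet; pick A=3 and continue, so A=3.
Step 2. [col 1: Z + A ≡ J (mod 10)] no forcing yet in column 1 (carry-in 0); J=8 is free and consistent — try it ⇒ J=8.
Step 3. [col 1: Z + A ≡ J (mod 10)] column 1 reads Z+A+carry(0)=J with A=3, J=8; with digits 3,8 already taken and all letters distinct, the only value for Z is 5 ⇒ Z=5.
Step 4. [D] the sum has 6 digits but both addends have 5; that extra leading digit D is the final carry, namely 1 ⇒ D=1.
Step 5. [col 2: J + F ≡ L (mod 10)] several values work for F in column 2 (J + F ≡ L (mod 10), carry-in 0); try F=4 ⇒ F=4.
Step 6. [col 2: J + F ≡ L (mod 10)] column 2: given J=8, F=4, carry-in 0, and digits 1,3,4,5,8 already taken and all letters distinct, J+F≡L (mod 10) forces L=2 ⇒ L=2.
Step 7. [col 3: C + D ≡ J (mod 10)] from column 3 (D=1, J=8, carry-in 1, digits 1,2,3,4,5,8 already taken and all letters distinct): C must equal 6. So C=6.
Step 8. [col 4: R + R ≡ F (mod 10)] column 4: given F=4, carry-in 0, and digits 1,2,3,4,5,6,8 already taken and all letters distinct, R+R≡F (mod 10) forces R=7, so R=7.

Answer: A=3, C=6, D=1, F=4, J=8, L=2, R=7, Z=5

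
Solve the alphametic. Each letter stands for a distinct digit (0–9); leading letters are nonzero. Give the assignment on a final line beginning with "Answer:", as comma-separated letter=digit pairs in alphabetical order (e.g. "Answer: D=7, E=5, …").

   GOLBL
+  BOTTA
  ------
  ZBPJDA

Step 1. [Z] Z is the leading digit of a 6-digit sum of two 5-digit numbers; the final carry is exactly 1. So Z=1.
Step 2. [col 1: L + A ≡ A (mod 10)] column 1: given nothing yet, carry-in 0, and digits 1 already taken and all letters distinct, L+A≡A (mod 10) forces L=0. So L=0.
Step 3. [col 1: L + A ≡ A (mod 10)] several values work for A in column 1 (L + A ≡ A (mod 10), carry-in 0); try A=2. So A=2.
Step 4. [col 2: B + T ≡ D (mod 10)] no forcing yet in column 2 (carry-in 0); T=5 is free and consistent — try it, so T=5.
Step 5. [col 2: B + T ≡ D (mod 10)] D=3 is one option consistent with column 2 (B + T ≡ D (mod 10), carry-in 0) — take it, so D=3.
Step 6. [col 2: B + T ≡ D (mod 10)] from column 2 (T=5, D=3, carry-in 0, digits 0,1,2,3,5 already taken and all letters distinct): B must equal 8 ⇒ B=8.
Step 7. [col 3: L + T ≡ J (mod 10)] in column 3 we have L+T≡J with carry-in 1; given L=0, T=5 and digits 0,1,2,3,5,8 already taken and all letters distinct, that pins J to 6, so J=6.
Step 8. [col 4: O + O ≡ P (mod 10)] from column 4 (nothing yet, carry-in 0, digits 0,1,2,3,5,6,8 already taken and all letters distinct): P must equal 4. So P=4.
Step 9. [col 4: O + O ≡ P (mod 10)] in column 4 we have O+O≡P with carry-in 0; given P=4 and digits 0,1,2,3,4,5,6,8 already taken and all letters distinct, that pins O to 7, so O=7.
Step 10. [col 5: G + B ≡ B (mod 10)] in column 5 we have G+B≡B with carry-in 1; given B=8 and digits 0,1,2,3,4,5,6,7,8 already taken and all letters distinct, that pins G to 9. So G=9.

Answer: A=2, B=8, D=3, G=9, J=6, L=0, O=7, P=4, T=5, Z=1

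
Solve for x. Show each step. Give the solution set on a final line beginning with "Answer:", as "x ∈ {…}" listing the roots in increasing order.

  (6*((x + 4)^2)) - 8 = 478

Step 1. [(6*((x + 4)^2)) - 8 = 478] -8 is outermost — add 8 both sides. So sub: 6*((x + 4)^2) = 486.
Step 2. [6*((x + 4)^2) = 486] divide by the outer 6, so div: (x + 4)^2 = 81.
Step 3. [(x + 4)^2 = 81] 81 ≥ 0, LHS is (·)² — take ±√. So sqrt: x + 4 = 9 or -9.
Step 4. [x + 4 = 9 or -9] 4 comes off first (subtract 4), so sub: x = 5 or -13.

Answer: x ∈ {-13, 5}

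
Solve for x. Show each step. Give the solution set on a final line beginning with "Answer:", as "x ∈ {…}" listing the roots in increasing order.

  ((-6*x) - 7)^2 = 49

Step 1. [((-6*x) - 7)^2 = 49] 49 ≥ 0, LHS is (·)² — take ±√ ⇒ sqrt: (-6*x) - 7 = 7 or -7.
Step 2. [(-6*x) - 7 = 7 or -7] the outer -7 inverts by adding 7. So sub: -6*x = 14 or 0.
Step 3. [-6*x = 14 or 0] divide by the outer -6 ⇒ div: x = -7/3 or 0.

Answer: x ∈ {-7/3, 0}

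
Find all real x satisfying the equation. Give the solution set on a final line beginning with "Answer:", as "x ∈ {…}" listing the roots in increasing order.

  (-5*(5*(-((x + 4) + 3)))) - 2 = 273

Step 1. [(-5*(5*(-((x + 4) + 3)))) - 2 = 273] add 2: x sits inside (… - 2). So sub: -5*(5*(-((x + 4) + 3))) = 275.
Step 2. [-5*(5*(-((x + 4) + 3))) = 275] LHS = -5·(…); ÷-5 both sides. So div: 5*(-((x + 4) + 3)) = -55.
Step 3. [5*(-((x + 4) + 3)) = -55] leading coefficient 5: divide by 5 ⇒ div: -((x + 4) + 3) = -11.
Step 4. [-((x + 4) + 3) = -11] LHS negated; negate both sides. So neg: (x + 4) + 3 = 11.
Step 5. [(x + 4) + 3 = 11] subtract 3: x sits inside (… + 3), so sub: x + 4 = 8.
Step 6. [x + 4 = 8] peel the +4: subtract 4 from each side. So sub: x = 4.

Answer: x ∈ {4}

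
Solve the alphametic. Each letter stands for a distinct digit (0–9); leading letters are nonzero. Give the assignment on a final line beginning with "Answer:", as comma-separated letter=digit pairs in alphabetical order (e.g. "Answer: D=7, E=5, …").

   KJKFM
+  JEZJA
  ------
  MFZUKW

Step 1. [col 1: M + A ≡ W (mod 10)] no forcing yet in column 1 (carry-in 0); A=8 is free and consistent — try it, so A=8.
Step 2. [col 1: M + A ≡ W (mod 10)] several values work for W in column 1 (M + A ≡ W (mod 10), carry-in 0); try W=9, so W=9.
Step 3. [col 1: M + A ≡ W (mod 10)] from column 1 (A=8, W=9, carry-in 0, digits 8,9 already taken and all letters distinct): M must equal 1, so M=1.
Step 4. [col 2: F + J ≡ K (mod 10)] column 2 (F + J ≡ K (mod 10), carry-in 0) doesn't pin J yet; pick J=5 and continue ⇒ J=5.
Step 5. [col 2: F + J ≡ K (mod 10)] column 2 (F + J ≡ K (mod 10), carry-in 0) doesn't pin K yet; pick K=7 and continue. So K=7.
Step 6. [col 2: F + J ≡ K (mod 10)] column 2: given J=5, K=7, carry-in 0, and digits 1,5,7,8,9 already taken and all letters distinct, F+J≡K (mod 10) forces F=2, so F=2.
Step 7. [col 3: K + Z ≡ U (mod 10)] U=3 is one option consistent with column 3 (K + Z ≡ U (mod 10), carry-in 0) — take it, so U=3.
Step 8. [col 3: K + Z ≡ U (mod 10)] column 3: given K=7, U=3, carry-in 0, and digits 1,2,3,5,7,8,9 already taken and all letters distinct, K+Z≡U (mod 10) forces Z=6 ⇒ Z=6.
Step 9. [col 4: J + E ≡ Z (mod 10)] from column 4 (J=5, Z=6, carry-in 1, digits 1,2,3,5,6,7,8,9 already taken and all letters distinct): E must equal 0. So E=0.

Answer: A=8, E=0, F=2, J=5, K=7, M=1, U=3, W=9, Z=6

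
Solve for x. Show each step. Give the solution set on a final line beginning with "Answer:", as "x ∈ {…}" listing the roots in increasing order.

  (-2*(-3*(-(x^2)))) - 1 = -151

Step 1. [(-2*(-3*(-(x^2)))) - 1 = -151] add 1: x sits inside (… - 1) ⇒ sub: -2*(-3*(-(x^2))) = -150.
Step 2. [-2*(-3*(-(x^2))) = -150] -2 out front; divide by -2. So div: -3*(-(x^2)) = 75.
Step 3. [-3*(-(x^2)) = 75] leading coefficient -3: divide by -3 ⇒ div: -(x^2) = -25.
Step 4. [-(x^2) = -25] flip signs both sides ⇒ neg: x^2 = 25.
Step 5. [x^2 = 25] √ both sides: 25 ≥ 0 gives two branches ⇒ sqrt: x = 5 or -5.

Answer: x ∈ {-5, 5}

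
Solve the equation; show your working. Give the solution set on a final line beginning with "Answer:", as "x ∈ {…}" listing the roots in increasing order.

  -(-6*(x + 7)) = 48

Step 1. [-(-6*(x + 7)) = 48] LHS negated; negate both sides. So neg: -6*(x + 7) = -48.
Step 2. [-6*(x + 7) = -48] -6·(inner) — divide through by -6. So div: x + 7 = 8.
Step 3. [x + 7 = 8] +7 is outermost — subtract 7 both sides, so sub: x = 1.

Answer: x ∈ {1}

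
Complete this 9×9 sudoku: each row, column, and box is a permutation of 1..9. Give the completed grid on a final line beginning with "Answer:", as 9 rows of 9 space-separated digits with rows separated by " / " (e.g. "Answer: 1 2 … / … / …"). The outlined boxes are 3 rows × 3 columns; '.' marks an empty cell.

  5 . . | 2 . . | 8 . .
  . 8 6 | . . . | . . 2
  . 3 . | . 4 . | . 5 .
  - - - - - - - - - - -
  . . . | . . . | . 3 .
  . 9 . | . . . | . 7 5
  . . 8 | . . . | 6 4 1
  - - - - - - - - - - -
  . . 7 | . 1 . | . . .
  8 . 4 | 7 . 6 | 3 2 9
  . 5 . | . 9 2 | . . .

Step 1. [r4c9∈{8}] r4c9 has the single candidate 8. So r4c9=8.
Step 2. [r4c3∈{1,2,5}] 5 has one home in col 3: r4c3 ⇒ r4c3=5.
Step 3. [r4c7∈{2,9}] across box 6, 9 lands solely at r4c7, so r4c7=9.
Step 4. [r5c5∈{2,3,6,8}] across col 5, 8 lands solely at r5c5. So r5c5=8.
Step 5. [r1c9∈{3,4,6,7}] across col 9, 3 lands solely at r1c9 ⇒ r1c9=3.
Step 6. [r2c7∈{1,4,7}] 4 has one home in box 3: r2c7. So r2c7=4.
Step 7. [r7c1∈{2,3,6,9}] in row 7, 9 fits only at r7c1 ⇒ r7c1=9.
Step 8. [r8c2∈{1}] r8c2 is down to just 1 ⇒ r8c2=1.
Step 9. [r8c5∈{5}] r8c5's peers cover all but 5. So r8c5=5.
Step 10. [r9c3∈{3}] r9c3 has the single candidate 3 ⇒ r9c3=3.
Step 11. [r9c1∈{6}] only 6 remains possible at r9c1 ⇒ r9c1=6.
Step 12. [r5c4∈{1,3,4,6}] in row 5, 6 fits only at r5c4. So r5c4=6.
Step 13. [r3c9∈{6,7}] row 3 places 6 nowhere but r3c9, so r3c9=6.
Step 14. [r3c7∈{1,7}] across box 3, 7 lands solely at r3c7 ⇒ r3c7=7.
Step 15. [r7c9∈{4}] only 4 remains possible at r7c9. So r7c9=4.
Step 16. [r4c2∈{2,4,6,7}] across row 4, 6 lands solely at r4c2. So r4c2=6.
Step 17. [r5c7∈{2}] r5c7 is down to just 2. So r5c7=2.
Step 18. [r5c3∈{1}] r5c3 is down to just 1. So r5c3=1.
Step 19. [r1c3∈{9}] r1c3 is down to just 9. So r1c3=9.
Step 20. [r2c8∈{1,9}] in col 8, 9 fits only at r2c8, so r2c8=9.
Step 21. [r9c4∈{4,8}] r9c4 is the only open cell in row 9 admitting 4 ⇒ r9c4=4.
Step 22. [r4c4∈{1}] r4c4 is down to just 1, so r4c4=1.
Step 23. [r9c8∈{1,8}] across row 9, 8 lands solely at r9c8, so r9c8=8.
Step 24. [r1c5∈{6,7}] row 1 places 6 nowhere but r1c5. So r1c5=6.
Step 25. [r7c2∈{2}] r7c2 is down to just 2 ⇒ r7c2=2.
Step 26. [r6c2∈{7}] r6c2 has the single candidate 7. So r6c2=7.
Step 27. [r1c6∈{1,7}] r1c6 is the only open cell in row 1 admitting 7, so r1c6=7.
Step 28. [r2c5∈{3}] r2c5 has the single candidate 3, so r2c5=3.
Step 29. [r2c4∈{5}] r2c4's peers cover all but 5. So r2c4=5.
Step 30. [r6c6∈{3,5,9}] across row 6, 5 lands solely at r6c6 ⇒ r6c6=5.
Step 31. [r3c6∈{1,8,9}] col 6 places 9 nowhere but r3c6 ⇒ r3c6=9.
Step 32. [r4c6∈{4}] only 4 remains possible at r4c6 ⇒ r4c6=4.
Step 33. [r4c1∈{2}] only 2 remains possible at r4c1. So r4c1=2.
Step 34. [r5c6∈{3}] r5c6 has the single candidate 3, so r5c6=3.
Step 35. [r2c6∈{1}] only 1 remains possible at r2c6 ⇒ r2c6=1.
Step 36. [r7c6∈{8}] only 8 remains possible at r7c6, so r7c6=8.
Step 37. [r7c7∈{5}] r7c7 is down to just 5, so r7c7=5.
Step 38. [r1c8∈{1}] r1c8 has the single candidate 1, so r1c8=1.
Step 39. [r9c7∈{1}] nothing but 1 survives at r9c7. So r9c7=1.
Step 40. [r6c1∈{3}] r6c1's peers cover all but 3 ⇒ r6c1=3.
Step 41. [r5c1∈{4}] nothing but 4 survives at r5c1. So r5c1=4.
Step 42. [r7c8∈{6}] r7c8's peers cover all but 6. So r7c8=6.
Step 43. [r3c3∈{2}] r3c3 has the single candidate 2 ⇒ r3c3=2.
Step 44. [r3c1∈{1}] only 1 remains possible at r3c1 ⇒ r3c1=1.
Step 45. [r9c9∈{7}] r9c9 is down to just 7, so r9c9=7.
Step 46. [r6c5∈{2}] r6c5 has the single candidate 2. So r6c5=2.
Step 47. [r2c1∈{7}] r2c1 has the single candidate 7 ⇒ r2c1=7.
Step 48. [r4c5∈{7}] r4c5's peers cover all but 7, so r4c5=7.
Step 49. [r7c4∈{3}] r7c4's peers cover all but 3. So r7c4=3.
Step 50. [r6c4∈{9}] r6c4 is down to just 9. So r6c4=9.
Step 51. [r3c4∈{8}] r3c4 has the single candidate 8. So r3c4=8.
Step 52. [r1c2∈{4}] r1c2's peers cover all but 4. So r1c2=4.

Answer: 5 4 9 2 6 7 8 1 3 / 7 8 6 5 3 1 4 9 2 / 1 3 2 8 4 9 7 5 6 / 2 6 5 1 7 4 9 3 8 / 4 9 1 6 8 3 2 7 5 / 3 7 8 9 2 5 6 4 1 / 9 2 7 3 1 8 5 6 4 / 8 1 4 7 5 6 3 2 9 / 6 5 3 4 9 2 1 8 7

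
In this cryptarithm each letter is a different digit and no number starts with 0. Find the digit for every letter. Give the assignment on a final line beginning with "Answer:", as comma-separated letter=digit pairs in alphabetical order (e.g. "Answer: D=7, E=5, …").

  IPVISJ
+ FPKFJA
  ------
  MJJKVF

Step 1. [col 1: J + A ≡ F (mod 10)] several values work for F in column 1 (J + A ≡ F (mod 10), carry-in 0); try F=7, so F=7.
Step 2. [col 1: J + A ≡ F (mod 10)] column 1 (J + A ≡ F (mod 10), carry-in 0) doesn't pin J yet; pick J=3 and continue, so J=3.
Step 3. [col 1: J + A ≡ F (mod 10)] column 1: given J=3, F=7, carry-in 0, and digits 3,7 already taken and all letters distinct, J+A≡F (mod 10) forces A=4, so A=4.
Step 4. [col 2: S + J ≡ V (mod 10)] several values work for S in column 2 (S + J ≡ V (mod 10), carry-in 0); try S=2. So S=2.
Step 5. [col 2: S + J ≡ V (mod 10)] in column 2 we have S+J≡V with carry-in 0; given S=2, J=3 and digits 2,3,4,7 already taken and all letters distinct, that pins V to 5, so V=5.
Step 6. [col 3: I + F ≡ K (mod 10)] no forcing yet in column 3 (carry-in 0); I=1 is free and consistent — try it, so I=1.
Step 7. [col 3: I + F ≡ K (mod 10)] column 3 reads I+F+carry(0)=K with I=1, F=7; with digits 1,2,3,4,5,7 already taken and all letters distinct, the only value for K is 8. So K=8.
Step 8. [col 5: P + P ≡ J (mod 10)] in column 5 we have P+P≡J with carry-in 1; given J=3 and digits 1,2,3,4,5,7,8 already taken and all letters distinct, that pins P to 6. So P=6.
Step 9. [col 6: I + F ≡ M (mod 10)] in column 6 we have I+F≡M with carry-in 1; given I=1, F=7 and digits 1,2,3,4,5,6,7,8 already taken and all letters distinct, that pins M to 9. So M=9.

Answer: A=4, F=7, I=1, J=3, K=8, M=9, P=6, S=2, V=5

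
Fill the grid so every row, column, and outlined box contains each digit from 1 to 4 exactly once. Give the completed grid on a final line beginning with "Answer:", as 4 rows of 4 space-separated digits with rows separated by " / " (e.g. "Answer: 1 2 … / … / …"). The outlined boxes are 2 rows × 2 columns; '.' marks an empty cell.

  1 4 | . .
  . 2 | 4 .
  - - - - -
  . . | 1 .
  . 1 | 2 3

Step 1. [r3c1∈{2,3,4}] 2 has one home in row 3: r3c1. So r3c1=2.
Step 2. [r3c4∈{4}] r3c4 has the single candidate 4, so r3c4=4.
Step 3. [r4c1∈{4}] r4c1 is down to just 4, so r4c1=4.
Step 4. [r1c4∈{2}] only 2 remains possible at r1c4 ⇒ r1c4=2.
Step 5. [r3c2∈{3}] nothing but 3 survives at r3c2, so r3c2=3.
Step 6. [r2c4∈{1}] r2c4 has the single candidate 1 ⇒ r2c4=1.
Step 7. [r1c3∈{3}] r1c3's peers cover all but 3 ⇒ r1c3=3.
Step 8. [r2c1∈{3}] nothing but 3 survives at r2c1, so r2c1=3.

Answer: 1 4 3 2 / 3 2 4 1 / 2 3 1 4 / 4 1 2 3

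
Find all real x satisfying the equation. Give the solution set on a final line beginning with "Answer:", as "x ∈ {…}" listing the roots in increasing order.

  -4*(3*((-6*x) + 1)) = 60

Step 1. [-4*(3*((-6*x) + 1)) = 60] leading coefficient -4: divide by -4. So div: 3*((-6*x) + 1) = -15.
Step 2. [3*((-6*x) + 1) = -15] LHS = 3·(…); ÷3 both sides. So div: (-6*x) + 1 = -5.
Step 3. [(-6*x) + 1 = -5] peel the +1: subtract 1 from each side ⇒ sub: -6*x = -6.
Step 4. [-6*x = -6] leading coefficient -6: divide by -6 ⇒ div: x = 1.

Answer: x ∈ {1}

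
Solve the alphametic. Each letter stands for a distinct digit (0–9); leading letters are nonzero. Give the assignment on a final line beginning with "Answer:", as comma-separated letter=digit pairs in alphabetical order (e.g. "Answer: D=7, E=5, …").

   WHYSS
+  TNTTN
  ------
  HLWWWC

Step 1. [col 1: S + N ≡ C (mod 10)] column 1 (S + N ≡ C (mod 10), carry-in 0) doesn't pin N yet; pick N=8 and continue ⇒ N=8.
Step 2. [col 1: S + N ≡ C (mod 10)] several values work for S in column 1 (S + N ≡ C (mod 10), carry-in 0); try S=2, so S=2.
Step 3. [col 1: S + N ≡ C (mod 10)] in column 1 we have S+N≡C with carry-in 0; given S=2, N=8 and digits 2,8 already taken and all letters distinct, that pins C to 0 ⇒ C=0.
Step 4. [col 2: S + T ≡ W (mod 10)] W=9 is one option consistent with column 2 (S + T ≡ W (mod 10), carry-in 1) — take it. So W=9.
Step 5. [col 2: S + T ≡ W (mod 10)] in column 2 we have S+T≡W with carry-in 1; given S=2, W=9 and digits 0,2,8,9 already taken and all letters distinct, that pins T to 6 ⇒ T=6.
Step 6. [col 3: Y + T ≡ W (mod 10)] column 3 reads Y+T+carry(0)=W with T=6, W=9; with digits 0,2,6,8,9 already taken and all letters distinct, the only value for Y is 3, so Y=3.
Step 7. [col 4: H + N ≡ W (mod 10)] column 4: given N=8, W=9, carry-in 0, and digits 0,2,3,6,8,9 already taken and all letters distinct, H+N≡W (mod 10) forces H=1. So H=1.
Step 8. [col 5: W + T ≡ L (mod 10)] in column 5 we have W+T≡L with carry-in 0; given W=9, T=6 and digits 0,1,2,3,6,8,9 already taken and all letters distinct, that pins L to 5. So L=5.

Answer: C=0, H=1, L=5, N=8, S=2, T=6, W=9, Y=3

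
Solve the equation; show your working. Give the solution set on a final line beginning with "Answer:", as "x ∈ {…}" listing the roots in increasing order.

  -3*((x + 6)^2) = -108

Step 1. [-3*((x + 6)^2) = -108] -3·(inner) — divide through by -3 ⇒ div: (x + 6)^2 = 36.
Step 2. [(x + 6)^2 = 36] 36 ≥ 0, LHS is (·)² — take ±√. So sqrt: x + 6 = 6 or -6.
Step 3. [x + 6 = 6 or -6] the outer +6 inverts by subtracting 6. So sub: x = 0 or -12.

Answer: x ∈ {-12, 0}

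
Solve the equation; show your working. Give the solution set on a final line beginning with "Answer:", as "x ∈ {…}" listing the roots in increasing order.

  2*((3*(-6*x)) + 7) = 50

Step 1. [2*((3*(-6*x)) + 7) = 50] 2·(inner) — divide through by 2, so div: (3*(-6*x)) + 7 = 25.
Step 2. [(3*(-6*x)) + 7 = 25] subtract 7: x sits inside (… + 7) ⇒ sub: 3*(-6*x) = 18.
Step 3. [3*(-6*x) = 18] LHS = 3·(…); ÷3 both sides ⇒ div: -6*x = 6.
Step 4. [-6*x = 6] leading coefficient -6: divide by -6. So div: x = -1.

Answer: x ∈ {-1}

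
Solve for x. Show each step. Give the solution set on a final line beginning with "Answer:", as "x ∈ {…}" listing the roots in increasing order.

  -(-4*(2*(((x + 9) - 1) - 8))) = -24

Step 1. [-(-4*(2*(((x + 9) - 1) - 8))) = -24] flip signs both sides ⇒ neg: -4*(2*(((x + 9) - 1) - 8)) = 24.
Step 2. [-4*(2*(((x + 9) - 1) - 8)) = 24] -4 out front; divide by -4 ⇒ div: 2*(((x + 9) - 1) - 8) = -6.
Step 3. [2*(((x + 9) - 1) - 8) = -6] 2·(inner) — divide through by 2. So div: ((x + 9) - 1) - 8 = -3.
Step 4. [((x + 9) - 1) - 8 = -3] peel the -8: add 8 from each side. So sub: (x + 9) - 1 = 5.
Step 5. [(x + 9) - 1 = 5] the outer -1 inverts by adding 1. So sub: x + 9 = 6.
Step 6. [x + 9 = 6] the outer +9 inverts by subtracting 9. So sub: x = -3.

Answer: x ∈ {-3}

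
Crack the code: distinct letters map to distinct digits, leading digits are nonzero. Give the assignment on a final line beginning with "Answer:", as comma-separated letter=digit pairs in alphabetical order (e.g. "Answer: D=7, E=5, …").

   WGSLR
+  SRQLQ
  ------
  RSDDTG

Step 1. [col 1: R + Q ≡ G (mod 10)] G=8 is one option consistent with column 1 (R + Q ≡ G (mod 10), carry-in 0) — take it ⇒ G=8.
Step 2. [col 1: R + Q ≡ G (mod 10)] no forcing yet in column 1 (carry-in 0); Q=7 is free and consistent — try it. So Q=7.
Step 3. [col 1: R + Q ≡ G (mod 10)] from column 1 (Q=7, G=8, carry-in 0, digits 7,8 already taken and all letters distinct): R must equal 1, so R=1.
Step 4. [col 2: L + L ≡ T (mod 10)] column 2 (L + L ≡ T (mod 10), carry-in 0) doesn't pin L yet; pick L=2 and continue, so L=2.
Step 5. [col 2: L + L ≡ T (mod 10)] in column 2 we have L+L≡T with carry-in 0; given L=2 and digits 1,2,7,8 already taken and all letters distinct, that pins T to 4, so T=4.
Step 6. [col 3: S + Q ≡ D (mod 10)] several values work for D in column 3 (S + Q ≡ D (mod 10), carry-in 0); try D=0 ⇒ D=0.
Step 7. [col 3: S + Q ≡ D (mod 10)] from column 3 (Q=7, D=0, carry-in 0, digits 0,1,2,4,7,8 already taken and all letters distinct): S must equal 3 ⇒ S=3.
Step 8. [col 5: W + S ≡ S (mod 10)] in column 5 we have W+S≡S with carry-in 1; given S=3 and digits 0,1,2,3,4,7,8 already taken and all letters distinct, that pins W to 9. So W=9.

Answer: D=0, G=8, L=2, Q=7, R=1, S=3, T=4, W=9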